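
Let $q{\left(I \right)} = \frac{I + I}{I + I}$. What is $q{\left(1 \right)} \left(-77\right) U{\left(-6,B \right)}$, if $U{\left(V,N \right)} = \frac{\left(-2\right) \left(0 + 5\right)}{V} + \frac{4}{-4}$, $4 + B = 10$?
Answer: $- \frac{154}{3} \approx -51.333$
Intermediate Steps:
$B = 6$ ($B = -4 + 10 = 6$)
$q{\left(I \right)} = 1$ ($q{\left(I \right)} = \frac{2 I}{2 I} = 2 I \frac{1}{2 I} = 1$)
$U{\left(V,N \right)} = -1 - \frac{10}{V}$ ($U{\left(V,N \right)} = \frac{\left(-2\right) 5}{V} + 4 \left(- \frac{1}{4}\right) = - \frac{10}{V} - 1 = -1 - \frac{10}{V}$)
$q{\left(1 \right)} \left(-77\right) U{\left(-6,B \right)} = 1 \left(-77\right) \frac{-10 - -6}{-6} = - 77 \left(- \frac{-10 + 6}{6}\right) = - 77 \left(\left(- \frac{1}{6}\right) \left(-4\right)\right) = \left(-77\right) \frac{2}{3} = - \frac{154}{3}$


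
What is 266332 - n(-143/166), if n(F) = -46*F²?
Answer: 3669992623/13778 ≈ 2.6637e+5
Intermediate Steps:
266332 - n(-143/166) = 266332 - (-46)*(-143/166)² = 266332 - (-46)*20449/27556 = 266332 - 1*(-470327/13778) = 266332 + 470327/13778 = 3669992623/13778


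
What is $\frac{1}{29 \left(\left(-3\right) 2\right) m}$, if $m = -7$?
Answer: $\frac{1}{1218} \approx 0.00082102$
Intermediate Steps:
$\frac{1}{29 \left(\left(-3\right) 2\right) m} = \frac{1}{29 \left(\left(-3\right) 2\right) \left(-7\right)} = \frac{1}{29 \left(-6\right) \left(-7\right)} = \frac{1}{\left(-174\right) \left(-7\right)} = \frac{1}{1218}$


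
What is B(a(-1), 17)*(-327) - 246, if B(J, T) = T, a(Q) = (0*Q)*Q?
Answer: -5805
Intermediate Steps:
a(Q) = 0 (a(Q) = 0*Q = 0)
B(a(-1), 17)*(-327) - 246 = 17*(-327) - 246 = -5559 - 246 = -5805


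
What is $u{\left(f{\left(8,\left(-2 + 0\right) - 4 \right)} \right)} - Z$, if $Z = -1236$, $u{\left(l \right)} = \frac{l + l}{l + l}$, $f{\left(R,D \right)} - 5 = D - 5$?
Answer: $1237$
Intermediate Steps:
$f{\left(R,D \right)} = D$ ($f{\left(R,D \right)} = 5 + \left(D - 5\right) = 5 + \left(-5 + D\right) = D$)
$u{\left(l \right)} = 1$ ($u{\left(l \right)} = \frac{2 l}{2 l} = 2 l \frac{1}{2 l} = 1$)
$u{\left(f{\left(8,\left(-2 + 0\right) - 4 \right)} \right)} - Z = 1 - -1236 = 1 + 1236 = 1237$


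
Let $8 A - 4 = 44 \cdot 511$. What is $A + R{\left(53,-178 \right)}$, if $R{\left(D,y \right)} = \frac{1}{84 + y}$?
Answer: $\frac{264233}{94} \approx 2811.0$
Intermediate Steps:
$A = 2811$ ($A = \frac{1}{2} + \frac{44 \cdot 511}{8} = \frac{1}{2} + \frac{1}{8} \cdot 22484 = \frac{1}{2} + \frac{5621}{2} = 2811$)
$A + R{\left(53,-178 \right)} = 2811 + \frac{1}{84 - 178} = 2811 + \frac{1}{-94} = 2811 - \frac{1}{94} = \frac{264233}{94}$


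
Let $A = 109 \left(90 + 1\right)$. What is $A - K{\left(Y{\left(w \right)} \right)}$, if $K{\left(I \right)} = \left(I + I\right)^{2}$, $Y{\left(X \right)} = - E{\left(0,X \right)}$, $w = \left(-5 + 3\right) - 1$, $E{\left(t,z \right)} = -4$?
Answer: $9855$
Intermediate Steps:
$w = -3$ ($w = -2 - 1 = -3$)
$Y{\left(X \right)} = 4$ ($Y{\left(X \right)} = \left(-1\right) \left(-4\right) = 4$)
$A = 9919$ ($A = 109 \cdot 91 = 9919$)
$K{\left(I \right)} = 4 I^{2}$ ($K{\left(I \right)} = \left(2 I\right)^{2} = 4 I^{2}$)
$A - K{\left(Y{\left(w \right)} \right)} = 9919 - 4 \cdot 4^{2} = 9919 - 4 \cdot 16 = 9919 - 64 = 9855$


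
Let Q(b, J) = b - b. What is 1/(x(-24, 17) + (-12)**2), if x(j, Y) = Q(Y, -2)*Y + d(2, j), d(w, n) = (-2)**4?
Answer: 1/160 ≈ 0.0062500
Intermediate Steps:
d(w, n) = 16
Q(b, J) = 0
x(j, Y) = 16 (x(j, Y) = 0*Y + 16 = 0 + 16 = 16)
1/(x(-24, 17) + (-12)**2) = 1/(16 + (-12)**2) = 1/(16 + 144) = 1/160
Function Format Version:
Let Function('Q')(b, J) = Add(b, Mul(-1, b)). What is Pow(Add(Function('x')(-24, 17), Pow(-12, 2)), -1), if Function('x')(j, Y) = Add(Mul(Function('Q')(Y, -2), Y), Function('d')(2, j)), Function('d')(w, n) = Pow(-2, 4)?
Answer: Rational(1, 160) ≈ 0.0062500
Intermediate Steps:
Function('d')(w, n) = 16
Function('Q')(b, J) = 0
Function('x')(j, Y) = 16 (Function('x')(j, Y) = Add(Mul(0, Y), 16) = Add(0, 16) = 16)
Pow(Add(Function('x')(-24, 17), Pow(-12, 2)), -1) = Pow(Add(16, Pow(-12, 2)), -1) = Pow(Add(16, 144), -1) = Pow(160, -1) = Rational(1, 160)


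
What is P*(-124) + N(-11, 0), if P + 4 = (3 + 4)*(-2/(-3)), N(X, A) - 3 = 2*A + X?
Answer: -272/3 ≈ -90.667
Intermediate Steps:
N(X, A) = 3 + X + 2*A (N(X, A) = 3 + (2*A + X) = 3 + (X + 2*A) = 3 + X + 2*A)
P = 2/3 (P = -4 + (3 + 4)*(-2/(-3)) = -4 + 7*(-2*(-1/3)) = -4 + 7*(2/3) = -4 + 14/3 = 2/3 ≈ 0.66667)
P*(-124) + N(-11, 0) = (2/3)*(-124) + (3 - 11 + 2*0) = -248/3 + (3 - 11 + 0) = -248/3 - 8 = -272/3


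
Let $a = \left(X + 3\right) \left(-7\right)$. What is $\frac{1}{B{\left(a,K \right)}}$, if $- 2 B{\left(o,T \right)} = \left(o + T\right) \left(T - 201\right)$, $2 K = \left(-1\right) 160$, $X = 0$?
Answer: $- \frac{2}{28381} \approx -7.047 \cdot 10^{-5}$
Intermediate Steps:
$K = -80$ ($K = \frac{\left(-1\right) 160}{2} = \frac{1}{2} \left(-160\right) = -80$)
$a = -21$ ($a = \left(0 + 3\right) \left(-7\right) = 3 \left(-7\right) = -21$)
$B{\left(o,T \right)} = - \frac{\left(-201 + T\right) \left(T + o\right)}{2}$ ($B{\left(o,T \right)} = - \frac{\left(o + T\right) \left(T - 201\right)}{2} = - \frac{\left(T + o\right) \left(-201 + T\right)}{2} = - \frac{\left(-201 + T\right) \left(T + o\right)}{2}$)
$\frac{1}{B{\left(a,K \right)}} = \frac{1}{- \frac{\left(-80\right)^{2}}{2} + \frac{201}{2} \left(-80\right) + \frac{201}{2} \left(-21\right) - \left(-40\right) \left(-21\right)} = \frac{1}{\left(- \frac{1}{2}\right) 6400 - 8040 - \frac{4221}{2} - 840} = \frac{1}{-3200 - 8040 - \frac{4221}{2} - 840} = \frac{1}{- \frac{28381}{2}} = - \frac{2}{28381}$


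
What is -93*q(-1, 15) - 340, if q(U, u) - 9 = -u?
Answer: 218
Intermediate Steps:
q(U, u) = 9 - u
-93*q(-1, 15) - 340 = -93*(9 - 1*15) - 340 = -93*(9 - 15) - 340 = -93*(-6) - 340 = 558 - 340 = 218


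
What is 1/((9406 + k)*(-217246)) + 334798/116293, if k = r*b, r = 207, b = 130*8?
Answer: 16342205091922995/5676509587179508 ≈ 2.8789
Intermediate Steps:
b = 1040
k = 215280 (k = 207*1040 = 215280)
1/((9406 + k)*(-217246)) + 334798/116293 = 1/((9406 + 215280)*(-217246)) + 334798/116293 = -1/217246/224686 + 334798*(1/116293) = (1/224686)*(-1/217246) + 334798/116293 = -1/48812134756 + 334798/116293 = 16342205091922995/5676509587179508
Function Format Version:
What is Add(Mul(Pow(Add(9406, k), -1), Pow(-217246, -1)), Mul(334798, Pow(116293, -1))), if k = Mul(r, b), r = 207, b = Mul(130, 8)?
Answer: Rational(16342205091922995, 5676509587179508) ≈ 2.8789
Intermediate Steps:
b = 1040
k = 215280 (k = Mul(207, 1040) = 215280)
Add(Mul(Pow(Add(9406, k), -1), Pow(-217246, -1)), Mul(334798, Pow(116293, -1))) = Add(Mul(Pow(Add(9406, 215280), -1), Pow(-217246, -1)), Mul(334798, Pow(116293, -1))) = Add(Mul(Pow(224686, -1), Rational(-1, 217246)), Mul(334798, Rational(1, 116293))) = Add(Mul(Rational(1, 224686), Rational(-1, 217246)), Rational(334798, 116293)) = Add(Rational(-1, 48812134756), Rational(334798, 116293)) = Rational(16342205091922995, 5676509587179508)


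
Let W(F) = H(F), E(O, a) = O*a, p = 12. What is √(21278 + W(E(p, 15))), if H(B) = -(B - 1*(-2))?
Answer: 6*√586 ≈ 145.24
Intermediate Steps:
H(B) = -2 - B (H(B) = -(B + 2) = -(2 + B) = -2 - B)
W(F) = -2 - F
√(21278 + W(E(p, 15))) = √(21278 + (-2 - 12*15)) = √(21278 + (-2 - 1*180)) = √(21278 + (-2 - 180)) = √(21278 - 182) = √21096 = 6*√586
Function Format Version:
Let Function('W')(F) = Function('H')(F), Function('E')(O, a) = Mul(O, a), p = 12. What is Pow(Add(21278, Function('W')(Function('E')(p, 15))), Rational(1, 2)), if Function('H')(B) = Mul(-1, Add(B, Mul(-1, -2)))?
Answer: Mul(6, Pow(586, Rational(1, 2))) ≈ 145.24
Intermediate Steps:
Function('H')(B) = Add(-2, Mul(-1, B)) (Function('H')(B) = Mul(-1, Add(B, 2)) = Mul(-1, Add(2, B)) = Add(-2, Mul(-1, B)))
Function('W')(F) = Add(-2, Mul(-1, F))
Pow(Add(21278, Function('W')(Function('E')(p, 15))), Rational(1, 2)) = Pow(Add(21278, Add(-2, Mul(-1, Mul(12, 15)))), Rational(1, 2)) = Pow(Add(21278, Add(-2, Mul(-1, 180))), Rational(1, 2)) = Pow(Add(21278, Add(-2, -180)), Rational(1, 2)) = Pow(Add(21278, -182), Rational(1, 2)) = Pow(21096, Rational(1, 2)) = Mul(6, Pow(586, Rational(1, 2)))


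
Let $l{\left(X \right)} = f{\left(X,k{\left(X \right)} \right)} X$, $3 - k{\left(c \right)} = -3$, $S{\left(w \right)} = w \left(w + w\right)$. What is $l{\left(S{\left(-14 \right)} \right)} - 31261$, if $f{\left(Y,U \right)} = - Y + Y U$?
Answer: $737059$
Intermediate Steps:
$S{\left(w \right)} = 2 w^{2}$ ($S{\left(w \right)} = w 2 w = 2 w^{2}$)
$k{\left(c \right)} = 6$ ($k{\left(c \right)} = 3 - -3 = 3 + 3 = 6$)
$f{\left(Y,U \right)} = - Y + U Y$
$l{\left(X \right)} = 5 X^{2}$ ($l{\left(X \right)} = X \left(-1 + 6\right) X = X 5 X = 5 X X = 5 X^{2}$)
$l{\left(S{\left(-14 \right)} \right)} - 31261 = 5 \left(2 \left(-14\right)^{2}\right)^{2} - 31261 = 5 \left(2 \cdot 196\right)^{2} - 31261 = 5 \cdot 392^{2} - 31261 = 5 \cdot 153664 - 31261 = 768320 - 31261 = 737059$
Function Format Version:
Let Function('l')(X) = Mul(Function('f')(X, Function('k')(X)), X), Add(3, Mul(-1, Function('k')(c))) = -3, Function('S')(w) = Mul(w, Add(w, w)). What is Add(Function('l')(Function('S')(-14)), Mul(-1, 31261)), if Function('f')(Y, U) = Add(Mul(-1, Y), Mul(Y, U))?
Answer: 737059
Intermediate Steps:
Function('S')(w) = Mul(2, Pow(w, 2)) (Function('S')(w) = Mul(w, Mul(2, w)) = Mul(2, Pow(w, 2)))
Function('k')(c) = 6 (Function('k')(c) = Add(3, Mul(-1, -3)) = Add(3, 3) = 6)
Function('f')(Y, U) = Add(Mul(-1, Y), Mul(U, Y))
Function('l')(X) = Mul(5, Pow(X, 2)) (Function('l')(X) = Mul(Mul(X, Add(-1, 6)), X) = Mul(Mul(X, 5), X) = Mul(Mul(5, X), X) = Mul(5, Pow(X, 2)))
Add(Function('l')(Function('S')(-14)), Mul(-1, 31261)) = Add(Mul(5, Pow(Mul(2, Pow(-14, 2)), 2)), Mul(-1, 31261)) = Add(Mul(5, Pow(Mul(2, 196), 2)), -31261) = Add(Mul(5, Pow(392, 2)), -31261) = Add(Mul(5, 153664), -31261) = Add(768320, -31261) = 737059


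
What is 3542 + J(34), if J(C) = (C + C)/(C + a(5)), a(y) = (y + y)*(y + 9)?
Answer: 308188/87 ≈ 3542.4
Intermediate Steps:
a(y) = 2*y*(9 + y) (a(y) = (2*y)*(9 + y) = 2*y*(9 + y))
J(C) = 2*C/(140 + C) (J(C) = (C + C)/(C + 2*5*(9 + 5)) = (2*C)/(C + 2*5*14) = (2*C)/(C + 140) = (2*C)/(140 + C) = 2*C/(140 + C))
3542 + J(34) = 3542 + 2*34/(140 + 34) = 3542 + 2*34/174 = 3542 + 2*34*(1/174) = 3542 + 34/87 = 308188/87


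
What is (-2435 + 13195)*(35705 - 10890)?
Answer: 267009400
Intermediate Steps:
(-2435 + 13195)*(35705 - 10890) = 10760*24815 = 267009400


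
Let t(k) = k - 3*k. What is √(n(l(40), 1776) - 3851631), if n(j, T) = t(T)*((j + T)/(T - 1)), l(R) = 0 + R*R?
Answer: I*√486253196967/355 ≈ 1964.3*I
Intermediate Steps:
l(R) = R² (l(R) = 0 + R² = R²)
t(k) = -2*k
n(j, T) = -2*T*(T + j)/(-1 + T) (n(j, T) = (-2*T)*((j + T)/(T - 1)) = (-2*T)*((T + j)/(-1 + T)) = -2*T*(T + j)/(-1 + T))
√(n(l(40), 1776) - 3851631) = √(-2*1776*(1776 + 40²)/(-1 + 1776) - 3851631) = √(-2*1776*(1776 + 1600)/1775 - 3851631) = √(-2*1776*1/1775*3376 - 3851631) = √(-11991552/1775 - 3851631) = √(-6848636577/1775) = I*√486253196967/355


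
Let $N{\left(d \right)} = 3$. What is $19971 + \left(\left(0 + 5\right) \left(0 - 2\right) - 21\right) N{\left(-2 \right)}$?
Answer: $19878$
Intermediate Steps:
$19971 + \left(\left(0 + 5\right) \left(0 - 2\right) - 21\right) N{\left(-2 \right)} = 19971 + \left(\left(0 + 5\right) \left(0 - 2\right) - 21\right) 3 = 19971 + \left(5 \left(0 - 2\right) - 21\right) 3 = 19971 + \left(5 \left(-2\right) - 21\right) 3 = 19971 + \left(-10 - 21\right) 3 = 19971 - 93 = 19878$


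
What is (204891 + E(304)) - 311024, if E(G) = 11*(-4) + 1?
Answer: -106176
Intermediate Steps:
E(G) = -43 (E(G) = -44 + 1 = -43)
(204891 + E(304)) - 311024 = (204891 - 43) - 311024 = 204848 - 311024 = -106176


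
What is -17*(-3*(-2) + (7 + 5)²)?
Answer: -2550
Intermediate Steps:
-17*(-3*(-2) + (7 + 5)²) = -17*(6 + 12²) = -17*(6 + 144) = -17*150 = -2550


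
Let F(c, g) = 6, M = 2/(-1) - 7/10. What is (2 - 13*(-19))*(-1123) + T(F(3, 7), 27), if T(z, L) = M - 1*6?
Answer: -2796357/10 ≈ -2.7964e+5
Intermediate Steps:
M = -27/10 (M = 2*(-1) - 7*⅒ = -2 - 7/10 = -27/10 ≈ -2.7000)
T(z, L) = -87/10 (T(z, L) = -27/10 - 1*6 = -27/10 - 6 = -87/10)
(2 - 13*(-19))*(-1123) + T(F(3, 7), 27) = (2 - 13*(-19))*(-1123) - 87/10 = (2 + 247)*(-1123) - 87/10 = 249*(-1123) - 87/10 = -279627 - 87/10 = -2796357/10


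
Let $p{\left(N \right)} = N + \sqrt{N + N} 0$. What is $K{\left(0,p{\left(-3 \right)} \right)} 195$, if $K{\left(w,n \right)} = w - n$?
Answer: $585$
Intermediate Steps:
$p{\left(N \right)} = N$ ($p{\left(N \right)} = N + \sqrt{2 N} 0 = N + \sqrt{2} \sqrt{N} 0 = N + 0 = N$)
$K{\left(0,p{\left(-3 \right)} \right)} 195 = \left(0 - -3\right) 195 = \left(0 + 3\right) 195 = 3 \cdot 195 = 585$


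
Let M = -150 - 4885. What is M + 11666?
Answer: 6631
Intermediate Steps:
M = -5035
M + 11666 = -5035 + 11666 = 6631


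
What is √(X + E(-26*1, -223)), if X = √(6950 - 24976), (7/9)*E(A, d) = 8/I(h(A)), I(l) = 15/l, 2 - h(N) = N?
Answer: √(480 + 25*I*√18026)/5 ≈ 8.7985 + 7.6298*I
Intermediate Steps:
h(N) = 2 - N
E(A, d) = 48/35 - 24*A/35 (E(A, d) = 9*(8/((15/(2 - A))))/7 = 9*(8*(2/15 - A/15))/7 = 9*(16/15 - 8*A/15)/7 = 48/35 - 24*A/35)
X = I*√18026 (X = √(-18026) = I*√18026 ≈ 134.26*I)
√(X + E(-26*1, -223)) = √(I*√18026 + (48/35 - (-624)/35)) = √(I*√18026 + (48/35 - 24/35*(-26))) = √(I*√18026 + (48/35 + 624/35)) = √(I*√18026 + 96/5) = √(96/5 + I*√18026)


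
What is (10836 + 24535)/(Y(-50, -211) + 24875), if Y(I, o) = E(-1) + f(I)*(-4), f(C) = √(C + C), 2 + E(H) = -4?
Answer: 879641399/618468761 + 1414840*I/618468761 ≈ 1.4223 + 0.0022876*I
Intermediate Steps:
E(H) = -6 (E(H) = -2 - 4 = -6)
f(C) = √2*√C (f(C) = √(2*C) = √2*√C)
Y(I, o) = -6 - 4*√2*√I (Y(I, o) = -6 + (√2*√I)*(-4) = -6 - 4*√2*√I)
(10836 + 24535)/(Y(-50, -211) + 24875) = (10836 + 24535)/((-6 - 4*√2*√(-50)) + 24875) = 35371/((-6 - 4*√2*5*I*√2) + 24875) = 35371/((-6 - 40*I) + 24875) = 35371/(24869 - 40*I) = 35371*((24869 + 40*I)/618468761) = 35371*(24869 + 40*I)/618468761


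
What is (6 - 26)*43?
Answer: -860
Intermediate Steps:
(6 - 26)*43 = -20*43 = -860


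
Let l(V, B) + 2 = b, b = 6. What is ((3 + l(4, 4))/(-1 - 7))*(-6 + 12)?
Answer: -21/4 ≈ -5.2500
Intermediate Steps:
l(V, B) = 4 (l(V, B) = -2 + 6 = 4)
((3 + l(4, 4))/(-1 - 7))*(-6 + 12) = ((3 + 4)/(-1 - 7))*(-6 + 12) = (7/(-8))*6 = (7*(-1/8))*6 = -7/8*6 = -21/4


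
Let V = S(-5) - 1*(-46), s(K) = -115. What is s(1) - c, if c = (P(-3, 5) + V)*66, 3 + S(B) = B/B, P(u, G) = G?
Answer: -3349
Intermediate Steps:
S(B) = -2 (S(B) = -3 + B/B = -3 + 1 = -2)
V = 44 (V = -2 - 1*(-46) = -2 + 46 = 44)
c = 3234 (c = (5 + 44)*66 = 49*66 = 3234)
s(1) - c = -115 - 1*3234 = -115 - 3234 = -3349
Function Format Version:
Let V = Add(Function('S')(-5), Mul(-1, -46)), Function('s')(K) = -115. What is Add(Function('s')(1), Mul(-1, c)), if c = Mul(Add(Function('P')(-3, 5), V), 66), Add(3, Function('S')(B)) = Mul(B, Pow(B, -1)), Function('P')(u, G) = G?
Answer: -3349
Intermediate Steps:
Function('S')(B) = -2 (Function('S')(B) = Add(-3, Mul(B, Pow(B, -1))) = Add(-3, 1) = -2)
V = 44 (V = Add(-2, Mul(-1, -46)) = Add(-2, 46) = 44)
c = 3234 (c = Mul(Add(5, 44), 66) = Mul(49, 66) = 3234)
Add(Function('s')(1), Mul(-1, c)) = Add(-115, Mul(-1, 3234)) = Add(-115, -3234) = -3349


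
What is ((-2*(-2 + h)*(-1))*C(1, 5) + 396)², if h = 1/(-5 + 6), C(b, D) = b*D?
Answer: 148996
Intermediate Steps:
C(b, D) = D*b
h = 1 (h = 1/1 = 1)
((-2*(-2 + h)*(-1))*C(1, 5) + 396)² = ((-2*(-2 + 1)*(-1))*(5*1) + 396)² = ((-2*(-1)*(-1))*5 + 396)² = ((2*(-1))*5 + 396)² = (-2*5 + 396)² = (-10 + 396)² = 386² = 148996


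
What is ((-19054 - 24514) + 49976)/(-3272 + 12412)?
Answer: 1602/2285 ≈ 0.70109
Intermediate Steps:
((-19054 - 24514) + 49976)/(-3272 + 12412) = (-43568 + 49976)/9140 = 6408*(1/9140) = 1602/2285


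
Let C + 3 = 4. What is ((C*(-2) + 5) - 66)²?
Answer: 3969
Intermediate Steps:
C = 1 (C = -3 + 4 = 1)
((C*(-2) + 5) - 66)² = ((1*(-2) + 5) - 66)² = ((-2 + 5) - 66)² = (3 - 66)² = (-63)² = 3969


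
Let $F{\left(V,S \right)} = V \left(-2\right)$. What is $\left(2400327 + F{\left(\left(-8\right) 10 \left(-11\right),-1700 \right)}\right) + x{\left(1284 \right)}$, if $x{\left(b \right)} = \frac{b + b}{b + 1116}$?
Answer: $\frac{239856807}{100} \approx 2.3986 \cdot 10^{6}$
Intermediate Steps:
$F{\left(V,S \right)} = - 2 V$
$x{\left(b \right)} = \frac{2 b}{1116 + b}$
$\left(2400327 + F{\left(\left(-8\right) 10 \left(-11\right),-1700 \right)}\right) + x{\left(1284 \right)} = \left(2400327 - 2 \left(-8\right) 10 \left(-11\right)\right) + 2 \cdot 1284 \frac{1}{1116 + 1284} = \left(2400327 - 2 \left(\left(-80\right) \left(-11\right)\right)\right) + 2 \cdot 1284 \cdot \frac{1}{2400} = \left(2400327 - 1760\right) + 2 \cdot 1284 \cdot \frac{1}{2400} = \left(2400327 - 1760\right) + \frac{107}{100} = 2398567 + \frac{107}{100} = \frac{239856807}{100}$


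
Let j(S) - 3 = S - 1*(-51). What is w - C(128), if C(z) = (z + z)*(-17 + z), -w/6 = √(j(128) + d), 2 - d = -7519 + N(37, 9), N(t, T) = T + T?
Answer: -28416 - 6*√7685 ≈ -28942.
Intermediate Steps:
j(S) = 54 + S (j(S) = 3 + (S - 1*(-51)) = 3 + (S + 51) = 3 + (51 + S) = 54 + S)
N(t, T) = 2*T
d = 7503 (d = 2 - (-7519 + 2*9) = 2 - (-7519 + 18) = 2 - 1*(-7501) = 2 + 7501 = 7503)
w = -6*√7685 (w = -6*√((54 + 128) + 7503) = -6*√(182 + 7503) = -6*√7685 ≈ -525.98)
C(z) = 2*z*(-17 + z) (C(z) = (2*z)*(-17 + z) = 2*z*(-17 + z))
w - C(128) = -6*√7685 - 2*128*(-17 + 128) = -6*√7685 - 2*128*111 = -6*√7685 - 1*28416 = -6*√7685 - 28416 = -28416 - 6*√7685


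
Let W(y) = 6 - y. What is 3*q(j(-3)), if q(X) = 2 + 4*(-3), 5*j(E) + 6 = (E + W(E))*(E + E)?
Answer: -30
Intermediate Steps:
j(E) = -6/5 + 12*E/5 (j(E) = -6/5 + ((E + (6 - E))*(E + E))/5 = -6/5 + (6*(2*E))/5 = -6/5 + (12*E)/5 = -6/5 + 12*E/5)
q(X) = -10 (q(X) = 2 - 12 = -10)
3*q(j(-3)) = 3*(-10) = -30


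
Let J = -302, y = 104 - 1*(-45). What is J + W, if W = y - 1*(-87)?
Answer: -66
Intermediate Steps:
y = 149 (y = 104 + 45 = 149)
W = 236 (W = 149 - 1*(-87) = 149 + 87 = 236)
J + W = -302 + 236 = -66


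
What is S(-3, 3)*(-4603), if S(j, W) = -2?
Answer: 9206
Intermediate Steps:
S(-3, 3)*(-4603) = -2*(-4603) = 9206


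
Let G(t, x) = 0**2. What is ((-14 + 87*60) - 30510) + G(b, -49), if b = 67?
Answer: -25304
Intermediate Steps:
G(t, x) = 0
((-14 + 87*60) - 30510) + G(b, -49) = ((-14 + 87*60) - 30510) + 0 = ((-14 + 5220) - 30510) + 0 = (5206 - 30510) + 0 = -25304 + 0 = -25304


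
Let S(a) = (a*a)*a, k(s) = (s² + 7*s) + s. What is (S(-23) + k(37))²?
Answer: 110292004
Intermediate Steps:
k(s) = s² + 8*s
S(a) = a³ (S(a) = a²*a = a³)
(S(-23) + k(37))² = ((-23)³ + 37*(8 + 37))² = (-12167 + 37*45)² = (-12167 + 1665)² = (-10502)² = 110292004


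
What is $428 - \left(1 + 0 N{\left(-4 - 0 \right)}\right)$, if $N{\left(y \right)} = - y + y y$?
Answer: $427$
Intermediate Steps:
$N{\left(y \right)} = y^{2} - y$ ($N{\left(y \right)} = - y + y^{2} = y^{2} - y$)
$428 - \left(1 + 0 N{\left(-4 - 0 \right)}\right) = 428 - \left(1 + 0 \left(-4 - 0\right) \left(-1 - 4\right)\right) = 428 - \left(1 + 0 \left(-4 + 0\right) \left(-1 + \left(-4 + 0\right)\right)\right) = 428 - \left(1 + 0 \left(- 4 \left(-1 - 4\right)\right)\right) = 428 - \left(1 + 0 \left(\left(-4\right) \left(-5\right)\right)\right) = 428 - \left(1 + 0 \cdot 20\right) = 428 - \left(1 + 0\right) = 428 - 1 = 427$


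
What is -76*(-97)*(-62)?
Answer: -457064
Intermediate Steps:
-76*(-97)*(-62) = 7372*(-62) = -457064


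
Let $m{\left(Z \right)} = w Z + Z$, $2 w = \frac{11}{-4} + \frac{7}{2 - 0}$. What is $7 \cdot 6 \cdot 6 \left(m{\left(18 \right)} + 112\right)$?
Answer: $34461$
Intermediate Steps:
$w = \frac{3}{8}$ ($w = \frac{\frac{11}{-4} + \frac{7}{2 - 0}}{2} = \frac{11 \left(- \frac{1}{4}\right) + \frac{7}{2 + 0}}{2} = \frac{- \frac{11}{4} + \frac{7}{2}}{2} = \frac{1}{2} \cdot \frac{3}{4} = \frac{3}{8} \approx 0.375$)
$m{\left(Z \right)} = \frac{11 Z}{8}$ ($m{\left(Z \right)} = \frac{3 Z}{8} + Z = \frac{11 Z}{8}$)
$7 \cdot 6 \cdot 6 \left(m{\left(18 \right)} + 112\right) = 7 \cdot 6 \cdot 6 \left(\frac{11}{8} \cdot 18 + 112\right) = 42 \cdot 6 \left(\frac{99}{4} + 112\right) = 252 \cdot \frac{547}{4} = 34461$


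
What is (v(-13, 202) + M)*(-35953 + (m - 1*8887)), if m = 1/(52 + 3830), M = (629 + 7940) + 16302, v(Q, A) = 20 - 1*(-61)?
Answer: -2171683334404/1941 ≈ -1.1188e+9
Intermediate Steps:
v(Q, A) = 81 (v(Q, A) = 20 + 61 = 81)
M = 24871 (M = 8569 + 16302 = 24871)
m = 1/3882 ≈ 0.00025760
(v(-13, 202) + M)*(-35953 + (m - 1*8887)) = (81 + 24871)*(-35953 + (1/3882 - 1*8887)) = 24952*(-35953 + (1/3882 - 8887)) = 24952*(-35953 - 34499333/3882) = 24952*(-174068879/3882) = -2171683334404/1941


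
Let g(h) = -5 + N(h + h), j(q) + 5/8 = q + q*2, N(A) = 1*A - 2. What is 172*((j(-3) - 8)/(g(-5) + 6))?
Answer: 6063/22 ≈ 275.59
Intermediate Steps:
N(A) = -2 + A (N(A) = A - 2 = -2 + A)
j(q) = -5/8 + 3*q (j(q) = -5/8 + (q + q*2) = -5/8 + (q + 2*q) = -5/8 + 3*q)
g(h) = -7 + 2*h (g(h) = -5 + (-2 + (h + h)) = -5 + (-2 + 2*h) = -7 + 2*h)
172*((j(-3) - 8)/(g(-5) + 6)) = 172*(((-5/8 + 3*(-3)) - 8)/((-7 + 2*(-5)) + 6)) = 172*(((-5/8 - 9) - 8)/((-7 - 10) + 6)) = 172*((-77/8 - 8)/(-17 + 6)) = 172*(-141/8/(-11)) = 172*(-141/8*(-1/11)) = 172*(141/88) = 6063/22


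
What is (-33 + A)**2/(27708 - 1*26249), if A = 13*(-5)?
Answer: 9604/1459 ≈ 6.5826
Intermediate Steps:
A = -65
(-33 + A)**2/(27708 - 1*26249) = (-33 - 65)**2/(27708 - 1*26249) = (-98)**2/(27708 - 26249) = 9604/1459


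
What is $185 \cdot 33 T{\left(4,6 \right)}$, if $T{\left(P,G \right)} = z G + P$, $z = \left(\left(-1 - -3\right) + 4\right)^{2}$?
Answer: $1343100$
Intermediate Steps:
$z = 36$ ($z = \left(\left(-1 + 3\right) + 4\right)^{2} = \left(2 + 4\right)^{2} = 6^{2} = 36$)
$T{\left(P,G \right)} = P + 36 G$ ($T{\left(P,G \right)} = 36 G + P = P + 36 G$)
$185 \cdot 33 T{\left(4,6 \right)} = 185 \cdot 33 \left(4 + 36 \cdot 6\right) = 185 \cdot 33 \left(4 + 216\right) = 185 \cdot 33 \cdot 220 = 185 \cdot 7260 = 1343100$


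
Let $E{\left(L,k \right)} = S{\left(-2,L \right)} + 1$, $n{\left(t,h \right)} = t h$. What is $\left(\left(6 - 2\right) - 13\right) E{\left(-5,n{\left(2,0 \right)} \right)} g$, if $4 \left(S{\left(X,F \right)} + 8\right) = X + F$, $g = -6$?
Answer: $- \frac{945}{2} \approx -472.5$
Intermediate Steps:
$n{\left(t,h \right)} = h t$
$S{\left(X,F \right)} = -8 + \frac{F}{4} + \frac{X}{4}$ ($S{\left(X,F \right)} = -8 + \frac{X + F}{4} = -8 + \frac{F + X}{4} = -8 + \left(\frac{F}{4} + \frac{X}{4}\right) = -8 + \frac{F}{4} + \frac{X}{4}$)
$E{\left(L,k \right)} = - \frac{15}{2} + \frac{L}{4}$ ($E{\left(L,k \right)} = \left(-8 + \frac{L}{4} + \frac{1}{4} \left(-2\right)\right) + 1 = \left(-8 + \frac{L}{4} - \frac{1}{2}\right) + 1 = \left(- \frac{17}{2} + \frac{L}{4}\right) + 1 = - \frac{15}{2} + \frac{L}{4}$)
$\left(\left(6 - 2\right) - 13\right) E{\left(-5,n{\left(2,0 \right)} \right)} g = \left(\left(6 - 2\right) - 13\right) \left(- \frac{15}{2} + \frac{1}{4} \left(-5\right)\right) \left(-6\right) = \left(4 - 13\right) \left(- \frac{15}{2} - \frac{5}{4}\right) \left(-6\right) = \left(-9\right) \left(- \frac{35}{4}\right) \left(-6\right) = \frac{315}{4} \left(-6\right) = - \frac{945}{2}$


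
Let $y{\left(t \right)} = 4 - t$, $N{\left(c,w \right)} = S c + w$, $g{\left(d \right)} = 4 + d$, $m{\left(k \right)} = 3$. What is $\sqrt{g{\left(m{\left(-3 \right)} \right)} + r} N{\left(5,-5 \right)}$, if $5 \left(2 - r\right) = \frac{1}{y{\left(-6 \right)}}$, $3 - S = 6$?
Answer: $- 2 \sqrt{898} \approx -59.933$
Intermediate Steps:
$S = -3$ ($S = 3 - 6 = -3$)
$N{\left(c,w \right)} = w - 3 c$ ($N{\left(c,w \right)} = - 3 c + w = w - 3 c$)
$r = \frac{99}{50}$ ($r = 2 - \frac{1}{5 \left(4 - -6\right)} = 2 - \frac{1}{5 \left(4 + 6\right)} = 2 - \frac{1}{5 \cdot 10} = 2 - \frac{1}{50} = \frac{99}{50} \approx 1.98$)
$\sqrt{g{\left(m{\left(-3 \right)} \right)} + r} N{\left(5,-5 \right)} = \sqrt{\left(4 + 3\right) + \frac{99}{50}} \left(-5 - 15\right) = \sqrt{7 + \frac{99}{50}} \left(-5 - 15\right) = \sqrt{\frac{449}{50}} \left(-20\right) = \frac{\sqrt{898}}{10} \left(-20\right) = - 2 \sqrt{898}$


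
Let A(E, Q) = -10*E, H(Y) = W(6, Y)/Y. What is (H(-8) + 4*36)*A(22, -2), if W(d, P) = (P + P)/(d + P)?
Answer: -31460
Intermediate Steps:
W(d, P) = 2*P/(P + d) (W(d, P) = (2*P)/(P + d) = 2*P/(P + d))
H(Y) = 2/(6 + Y) (H(Y) = (2*Y/(Y + 6))/Y = (2*Y/(6 + Y))/Y = 2/(6 + Y))
(H(-8) + 4*36)*A(22, -2) = (2/(6 - 8) + 4*36)*(-10*22) = (2/(-2) + 144)*(-220) = (2*(-1/2) + 144)*(-220) = (-1 + 144)*(-220) = 143*(-220) = -31460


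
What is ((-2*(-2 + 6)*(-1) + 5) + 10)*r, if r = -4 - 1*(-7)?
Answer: 69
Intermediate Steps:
r = 3 (r = -4 + 7 = 3)
((-2*(-2 + 6)*(-1) + 5) + 10)*r = ((-2*(-2 + 6)*(-1) + 5) + 10)*3 = ((-8*(-1) + 5) + 10)*3 = ((-2*(-4) + 5) + 10)*3 = ((8 + 5) + 10)*3 = (13 + 10)*3 = 23*3 = 69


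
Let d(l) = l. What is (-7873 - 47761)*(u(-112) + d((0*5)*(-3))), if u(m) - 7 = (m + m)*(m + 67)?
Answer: -561180158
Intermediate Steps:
u(m) = 7 + 2*m*(67 + m) (u(m) = 7 + (m + m)*(m + 67) = 7 + (2*m)*(67 + m) = 7 + 2*m*(67 + m))
(-7873 - 47761)*(u(-112) + d((0*5)*(-3))) = (-7873 - 47761)*((7 + 2*(-112)**2 + 134*(-112)) + (0*5)*(-3)) = -55634*((7 + 2*12544 - 15008) + 0*(-3)) = -55634*((7 + 25088 - 15008) + 0) = -55634*(10087 + 0) = -55634*10087 = -561180158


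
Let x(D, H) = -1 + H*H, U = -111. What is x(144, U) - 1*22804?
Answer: -10484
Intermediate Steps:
x(D, H) = -1 + H²
x(144, U) - 1*22804 = (-1 + (-111)²) - 1*22804 = (-1 + 12321) - 22804 = 12320 - 22804 = -10484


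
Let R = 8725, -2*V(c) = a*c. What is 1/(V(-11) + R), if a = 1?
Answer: 2/17461 ≈ 0.00011454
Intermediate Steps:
V(c) = -c/2
1/(V(-11) + R) = 1/(-½*(-11) + 8725) = 1/(11/2 + 8725) = 1/(17461/2) = 2/17461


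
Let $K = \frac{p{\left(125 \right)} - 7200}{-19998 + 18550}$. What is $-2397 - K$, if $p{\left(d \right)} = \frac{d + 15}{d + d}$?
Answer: $- \frac{43475693}{18100} \approx -2402.0$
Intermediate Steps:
$p{\left(d \right)} = \frac{15 + d}{2 d}$
$K = \frac{89993}{18100}$ ($K = \frac{\frac{15 + 125}{2 \cdot 125} - 7200}{-19998 + 18550} = \frac{\frac{1}{2} \cdot \frac{1}{125} \cdot 140 - 7200}{-1448} = \left(\frac{14}{25} - 7200\right) \left(- \frac{1}{1448}\right) = \left(- \frac{179986}{25}\right) \left(- \frac{1}{1448}\right) = \frac{89993}{18100} \approx 4.972$)
$-2397 - K = -2397 - \frac{89993}{18100} = - \frac{43475693}{18100}$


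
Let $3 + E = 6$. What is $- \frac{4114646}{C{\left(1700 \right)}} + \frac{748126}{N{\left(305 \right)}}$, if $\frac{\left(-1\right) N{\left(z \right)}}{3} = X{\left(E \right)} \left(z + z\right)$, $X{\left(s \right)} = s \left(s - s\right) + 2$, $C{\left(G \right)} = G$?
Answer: $- \frac{12008396}{4575} \approx -2624.8$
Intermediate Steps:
$E = 3$ ($E = -3 + 6 = 3$)
$X{\left(s \right)} = 2$ ($X{\left(s \right)} = s 0 + 2 = 0 + 2 = 2$)
$N{\left(z \right)} = - 12 z$ ($N{\left(z \right)} = - 3 \cdot 2 \left(z + z\right) = - 3 \cdot 2 \cdot 2 z = - 3 \cdot 4 z = - 12 z$)
$- \frac{4114646}{C{\left(1700 \right)}} + \frac{748126}{N{\left(305 \right)}} = - \frac{4114646}{1700} + \frac{748126}{\left(-12\right) 305} = \left(-4114646\right) \frac{1}{1700} + \frac{748126}{-3660} = - \frac{121019}{50} + 748126 \left(- \frac{1}{3660}\right) = - \frac{121019}{50} - \frac{374063}{1830} = - \frac{12008396}{4575}$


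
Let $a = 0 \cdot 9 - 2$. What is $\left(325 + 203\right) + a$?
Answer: $526$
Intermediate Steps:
$a = -2$ ($a = 0 - 2 = -2$)
$\left(325 + 203\right) + a = \left(325 + 203\right) - 2 = 528 - 2 = 526$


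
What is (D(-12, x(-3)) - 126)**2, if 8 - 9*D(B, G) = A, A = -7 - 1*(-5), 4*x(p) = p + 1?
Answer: 1263376/81 ≈ 15597.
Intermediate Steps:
x(p) = 1/4 + p/4 (x(p) = (p + 1)/4 = (1 + p)/4 = 1/4 + p/4)
A = -2 (A = -7 + 5 = -2)
D(B, G) = 10/9 (D(B, G) = 8/9 - 1/9*(-2) = 8/9 + 2/9 = 10/9)
(D(-12, x(-3)) - 126)**2 = (10/9 - 126)**2 = (-1124/9)**2 = 1263376/81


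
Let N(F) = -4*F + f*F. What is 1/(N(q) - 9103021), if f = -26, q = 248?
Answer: -1/9110461 ≈ -1.0976e-7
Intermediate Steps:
N(F) = -30*F (N(F) = -4*F - 26*F = -30*F)
1/(N(q) - 9103021) = 1/(-30*248 - 9103021) = 1/(-7440 - 9103021) = 1/(-9110461) = -1/9110461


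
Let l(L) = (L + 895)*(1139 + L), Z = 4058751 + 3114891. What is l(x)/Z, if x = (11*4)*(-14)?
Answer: 48639/2391214 ≈ 0.020341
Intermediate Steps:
Z = 7173642
x = -616 (x = 44*(-14) = -616)
l(L) = (895 + L)*(1139 + L)
l(x)/Z = (1019405 + (-616)² + 2034*(-616))/7173642 = (1019405 + 379456 - 1252944)*(1/7173642) = 145917*(1/7173642) = 48639/2391214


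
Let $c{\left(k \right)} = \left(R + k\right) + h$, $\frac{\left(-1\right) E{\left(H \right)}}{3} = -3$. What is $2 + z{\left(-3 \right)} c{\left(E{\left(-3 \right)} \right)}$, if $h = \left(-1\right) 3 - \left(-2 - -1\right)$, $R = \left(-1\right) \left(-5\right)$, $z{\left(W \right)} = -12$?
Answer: $-142$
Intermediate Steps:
$E{\left(H \right)} = 9$ ($E{\left(H \right)} = \left(-3\right) \left(-3\right) = 9$)
$R = 5$
$h = -2$ ($h = -3 - \left(-2 + 1\right) = -3 - -1 = -3 + 1 = -2$)
$c{\left(k \right)} = 3 + k$ ($c{\left(k \right)} = \left(5 + k\right) - 2 = 3 + k$)
$2 + z{\left(-3 \right)} c{\left(E{\left(-3 \right)} \right)} = 2 - 12 \left(3 + 9\right) = 2 - 144 = -142$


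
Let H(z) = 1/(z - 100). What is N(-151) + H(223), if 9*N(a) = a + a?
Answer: -12379/369 ≈ -33.547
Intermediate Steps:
H(z) = 1/(-100 + z)
N(a) = 2*a/9 (N(a) = (a + a)/9 = (2*a)/9 = 2*a/9)
N(-151) + H(223) = (2/9)*(-151) + 1/(-100 + 223) = -302/9 + 1/123 = -12379/369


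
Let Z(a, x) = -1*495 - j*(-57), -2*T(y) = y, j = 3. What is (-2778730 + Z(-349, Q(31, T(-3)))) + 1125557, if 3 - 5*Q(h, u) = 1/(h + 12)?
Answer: -1653497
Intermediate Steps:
T(y) = -y/2
Q(h, u) = ⅗ - 1/(5*(12 + h)) (Q(h, u) = ⅗ - 1/(5*(h + 12)) = ⅗ - 1/(5*(12 + h)))
Z(a, x) = -324 (Z(a, x) = -1*495 - 3*(-57) = -495 - 1*(-171) = -495 + 171 = -324)
(-2778730 + Z(-349, Q(31, T(-3)))) + 1125557 = (-2778730 - 324) + 1125557 = -2779054 + 1125557 = -1653497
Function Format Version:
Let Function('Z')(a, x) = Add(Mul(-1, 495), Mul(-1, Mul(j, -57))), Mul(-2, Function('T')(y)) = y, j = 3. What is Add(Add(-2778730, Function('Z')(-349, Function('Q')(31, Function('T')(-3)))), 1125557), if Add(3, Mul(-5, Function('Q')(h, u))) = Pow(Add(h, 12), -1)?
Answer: -1653497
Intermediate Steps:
Function('T')(y) = Mul(Rational(-1, 2), y)
Function('Q')(h, u) = Add(Rational(3, 5), Mul(Rational(-1, 5), Pow(Add(12, h), -1))) (Function('Q')(h, u) = Add(Rational(3, 5), Mul(Rational(-1, 5), Pow(Add(h, 12), -1))) = Add(Rational(3, 5), Mul(Rational(-1, 5), Pow(Add(12, h), -1))))
Function('Z')(a, x) = -324 (Function('Z')(a, x) = Add(Mul(-1, 495), Mul(-1, Mul(3, -57))) = Add(-495, Mul(-1, -171)) = Add(-495, 171) = -324)
Add(Add(-2778730, Function('Z')(-349, Function('Q')(31, Function('T')(-3)))), 1125557) = Add(Add(-2778730, -324), 1125557) = Add(-2779054, 1125557) = -1653497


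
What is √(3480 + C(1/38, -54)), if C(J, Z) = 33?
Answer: √3513 ≈ 59.271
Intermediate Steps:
√(3480 + C(1/38, -54)) = √(3480 + 33) = √3513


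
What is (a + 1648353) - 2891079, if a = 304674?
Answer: -938052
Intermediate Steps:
(a + 1648353) - 2891079 = (304674 + 1648353) - 2891079 = 1953027 - 2891079 = -938052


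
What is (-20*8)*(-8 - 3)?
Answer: 1760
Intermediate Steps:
(-20*8)*(-8 - 3) = -160*(-11) = 1760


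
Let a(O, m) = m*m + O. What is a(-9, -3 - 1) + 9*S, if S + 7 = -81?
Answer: -785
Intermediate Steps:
S = -88 (S = -7 - 81 = -88)
a(O, m) = O + m² (a(O, m) = m² + O = O + m²)
a(-9, -3 - 1) + 9*S = (-9 + (-3 - 1)²) + 9*(-88) = (-9 + (-4)²) - 792 = (-9 + 16) - 792 = 7 - 792 = -785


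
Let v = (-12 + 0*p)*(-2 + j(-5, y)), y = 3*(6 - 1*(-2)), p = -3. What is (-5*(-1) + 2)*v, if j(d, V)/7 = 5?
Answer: -2772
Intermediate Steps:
y = 24 (y = 3*(6 + 2) = 3*8 = 24)
j(d, V) = 35 (j(d, V) = 7*5 = 35)
v = -396 (v = (-12 + 0*(-3))*(-2 + 35) = (-12 + 0)*33 = -12*33 = -396)
(-5*(-1) + 2)*v = (-5*(-1) + 2)*(-396) = (5 + 2)*(-396) = 7*(-396) = -2772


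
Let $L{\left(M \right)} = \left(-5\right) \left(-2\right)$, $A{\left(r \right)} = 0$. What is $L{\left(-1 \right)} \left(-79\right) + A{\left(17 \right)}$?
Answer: $-790$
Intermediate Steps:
$L{\left(M \right)} = 10$
$L{\left(-1 \right)} \left(-79\right) + A{\left(17 \right)} = 10 \left(-79\right) + 0 = -790 + 0 = -790$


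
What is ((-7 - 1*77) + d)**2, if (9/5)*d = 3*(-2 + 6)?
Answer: 53824/9 ≈ 5980.4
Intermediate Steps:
d = 20/3 (d = 5*(3*(-2 + 6))/9 = 5*(3*4)/9 = (5/9)*12 = 20/3 ≈ 6.6667)
((-7 - 1*77) + d)**2 = ((-7 - 1*77) + 20/3)**2 = ((-7 - 77) + 20/3)**2 = (-84 + 20/3)**2 = (-232/3)**2 = 53824/9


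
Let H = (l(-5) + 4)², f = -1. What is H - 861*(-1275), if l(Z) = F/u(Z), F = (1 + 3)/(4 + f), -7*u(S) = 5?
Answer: 247000399/225 ≈ 1.0978e+6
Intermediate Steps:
u(S) = -5/7 (u(S) = -⅐*5 = -5/7)
F = 4/3 (F = (1 + 3)/(4 - 1) = 4/3 ≈ 1.3333)
l(Z) = -28/15 (l(Z) = 4/(3*(-5/7)) = (4/3)*(-7/5) = -28/15)
H = 1024/225 (H = (-28/15 + 4)² = (32/15)² = 1024/225 ≈ 4.5511)
H - 861*(-1275) = 1024/225 - 861*(-1275) = 1024/225 + 1097775 = 247000399/225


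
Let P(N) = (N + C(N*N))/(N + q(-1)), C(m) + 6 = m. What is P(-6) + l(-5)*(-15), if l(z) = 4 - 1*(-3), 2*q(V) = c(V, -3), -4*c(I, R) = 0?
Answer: -109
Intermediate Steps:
c(I, R) = 0 (c(I, R) = -1/4*0 = 0)
q(V) = 0 (q(V) = (1/2)*0 = 0)
C(m) = -6 + m
P(N) = (-6 + N + N**2)/N (P(N) = (N + (-6 + N*N))/(N + 0) = (N + (-6 + N**2))/N = (-6 + N + N**2)/N)
l(z) = 7 (l(z) = 4 + 3 = 7)
P(-6) + l(-5)*(-15) = (1 - 6 - 6/(-6)) + 7*(-15) = (1 - 6 - 6*(-1/6)) - 105 = (1 - 6 + 1) - 105 = -4 - 105 = -109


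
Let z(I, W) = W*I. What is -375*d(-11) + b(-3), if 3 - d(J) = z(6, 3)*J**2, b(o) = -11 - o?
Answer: 815617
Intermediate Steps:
z(I, W) = I*W
d(J) = 3 - 18*J**2 (d(J) = 3 - 6*3*J**2 = 3 - 18*J**2)
-375*d(-11) + b(-3) = -375*(3 - 18*(-11)**2) + (-11 - 1*(-3)) = -375*(3 - 18*121) + (-11 + 3) = -375*(3 - 2178) - 8 = -375*(-2175) - 8 = 815625 - 8 = 815617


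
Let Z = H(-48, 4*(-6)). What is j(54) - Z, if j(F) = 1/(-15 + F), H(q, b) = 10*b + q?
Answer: 11233/39 ≈ 288.03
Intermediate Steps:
H(q, b) = q + 10*b
Z = -288 (Z = -48 + 10*(4*(-6)) = -48 + 10*(-24) = -48 - 240 = -288)
j(54) - Z = 1/(-15 + 54) - 1*(-288) = 1/39 + 288 = 11233/39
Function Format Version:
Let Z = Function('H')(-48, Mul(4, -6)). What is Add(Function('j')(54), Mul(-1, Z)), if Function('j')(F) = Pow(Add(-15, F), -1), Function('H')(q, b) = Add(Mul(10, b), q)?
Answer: Rational(11233, 39) ≈ 288.03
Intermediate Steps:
Function('H')(q, b) = Add(q, Mul(10, b))
Z = -288 (Z = Add(-48, Mul(10, Mul(4, -6))) = Add(-48, Mul(10, -24)) = Add(-48, -240) = -288)
Add(Function('j')(54), Mul(-1, Z)) = Add(Pow(Add(-15, 54), -1), Mul(-1, -288)) = Add(Pow(39, -1), 288) = Add(Rational(1, 39), 288) = Rational(11233, 39)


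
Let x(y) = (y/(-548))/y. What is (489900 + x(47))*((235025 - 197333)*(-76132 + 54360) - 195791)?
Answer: -220363219461351985/548 ≈ -4.0212e+14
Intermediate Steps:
x(y) = -1/548 (x(y) = (y*(-1/548))/y = (-y/548)/y = -1/548)
(489900 + x(47))*((235025 - 197333)*(-76132 + 54360) - 195791) = (489900 - 1/548)*((235025 - 197333)*(-76132 + 54360) - 195791) = 268465199*(37692*(-21772) - 195791)/548 = 268465199*(-820630224 - 195791)/548 = (268465199/548)*(-820826015) = -220363219461351985/548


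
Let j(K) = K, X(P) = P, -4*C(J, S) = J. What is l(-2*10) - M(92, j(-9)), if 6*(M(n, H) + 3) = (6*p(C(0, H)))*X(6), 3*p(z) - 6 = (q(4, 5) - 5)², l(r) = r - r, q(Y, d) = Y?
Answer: -11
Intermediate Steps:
C(J, S) = -J/4
l(r) = 0
p(z) = 7/3 (p(z) = 2 + (4 - 5)²/3 = 2 + (⅓)*(-1)² = 2 + (⅓)*1 = 2 + ⅓ = 7/3)
M(n, H) = 11 (M(n, H) = -3 + ((6*(7/3))*6)/6 = -3 + (14*6)/6 = -3 + (⅙)*84 = -3 + 14 = 11)
l(-2*10) - M(92, j(-9)) = 0 - 1*11 = 0 - 11 = -11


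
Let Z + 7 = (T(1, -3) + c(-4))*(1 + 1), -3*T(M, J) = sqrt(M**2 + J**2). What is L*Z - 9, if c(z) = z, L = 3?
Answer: -54 - 2*sqrt(10) ≈ -60.325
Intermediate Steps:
T(M, J) = -sqrt(J**2 + M**2)/3 (T(M, J) = -sqrt(M**2 + J**2)/3 = -sqrt(J**2 + M**2)/3)
Z = -15 - 2*sqrt(10)/3 (Z = -7 + (-sqrt((-3)**2 + 1**2)/3 - 4)*(1 + 1) = -7 + (-sqrt(9 + 1)/3 - 4)*2 = -7 + (-sqrt(10)/3 - 4)*2 = -7 + (-4 - sqrt(10)/3)*2 = -7 + (-8 - 2*sqrt(10)/3) = -15 - 2*sqrt(10)/3 ≈ -17.108)
L*Z - 9 = 3*(-15 - 2*sqrt(10)/3) - 9 = (-45 - 2*sqrt(10)) - 9 = -54 - 2*sqrt(10)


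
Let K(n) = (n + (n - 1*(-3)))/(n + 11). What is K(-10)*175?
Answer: -2975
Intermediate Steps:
K(n) = (3 + 2*n)/(11 + n) (K(n) = (n + (n + 3))/(11 + n) = (n + (3 + n))/(11 + n) = (3 + 2*n)/(11 + n))
K(-10)*175 = ((3 + 2*(-10))/(11 - 10))*175 = ((3 - 20)/1)*175 = (1*(-17))*175 = -17*175 = -2975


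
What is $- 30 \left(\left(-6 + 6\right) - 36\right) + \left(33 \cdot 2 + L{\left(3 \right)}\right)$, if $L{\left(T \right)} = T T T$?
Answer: $1173$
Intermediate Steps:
$L{\left(T \right)} = T^{3}$ ($L{\left(T \right)} = T^{2} T = T^{3}$)
$- 30 \left(\left(-6 + 6\right) - 36\right) + \left(33 \cdot 2 + L{\left(3 \right)}\right) = - 30 \left(\left(-6 + 6\right) - 36\right) + \left(33 \cdot 2 + 3^{3}\right) = - 30 \left(0 - 36\right) + \left(66 + 27\right) = \left(-30\right) \left(-36\right) + 93 = 1080 + 93 = 1173$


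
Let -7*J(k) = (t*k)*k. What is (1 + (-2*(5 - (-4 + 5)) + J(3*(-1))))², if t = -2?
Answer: 961/49 ≈ 19.612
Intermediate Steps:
J(k) = 2*k²/7 (J(k) = -(-2*k)*k/7 = -(-2)*k²/7 = 2*k²/7)
(1 + (-2*(5 - (-4 + 5)) + J(3*(-1))))² = (1 + (-2*(5 - (-4 + 5)) + 2*(3*(-1))²/7))² = (1 + (-2*(5 - 1*1) + (2/7)*(-3)²))² = (1 + (-2*(5 - 1) + (2/7)*9))² = (1 + (-2*4 + 18/7))² = (1 + (-8 + 18/7))² = (1 - 38/7)² = (-31/7)² = 961/49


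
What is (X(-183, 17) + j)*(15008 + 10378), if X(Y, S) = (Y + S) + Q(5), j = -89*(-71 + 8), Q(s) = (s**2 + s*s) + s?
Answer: 139521456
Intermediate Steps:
Q(s) = s + 2*s**2 (Q(s) = (s**2 + s**2) + s = 2*s**2 + s = s + 2*s**2)
j = 5607 (j = -89*(-63) = 5607)
X(Y, S) = 55 + S + Y (X(Y, S) = (Y + S) + 5*(1 + 2*5) = (S + Y) + 5*(1 + 10) = (S + Y) + 5*11 = (S + Y) + 55 = 55 + S + Y)
(X(-183, 17) + j)*(15008 + 10378) = ((55 + 17 - 183) + 5607)*(15008 + 10378) = (-111 + 5607)*25386 = 5496*25386 = 139521456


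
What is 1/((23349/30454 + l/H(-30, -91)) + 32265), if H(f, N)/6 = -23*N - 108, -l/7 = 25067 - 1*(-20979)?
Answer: 181353570/5846603982251 ≈ 3.1019e-5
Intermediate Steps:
l = -322322 (l = -7*(25067 - 1*(-20979)) = -7*(25067 + 20979) = -7*46046 = -322322)
H(f, N) = -648 - 138*N (H(f, N) = 6*(-23*N - 108) = 6*(-108 - 23*N) = -648 - 138*N)
1/((23349/30454 + l/H(-30, -91)) + 32265) = 1/((23349/30454 - 322322/(-648 - 138*(-91))) + 32265) = 1/((23349*(1/30454) - 322322/(-648 + 12558)) + 32265) = 1/((23349/30454 - 322322/11910) + 32265) = 1/((23349/30454 - 322322*1/11910) + 32265) = 1/((23349/30454 - 161161/5955) + 32265) = 1/(-4768953799/181353570 + 32265) = 1/(5846603982251/181353570) = 181353570/5846603982251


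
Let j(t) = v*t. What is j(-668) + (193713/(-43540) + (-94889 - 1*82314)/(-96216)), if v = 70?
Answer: -48975000559447/1047311160 ≈ -46763.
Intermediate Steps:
j(t) = 70*t
j(-668) + (193713/(-43540) + (-94889 - 1*82314)/(-96216)) = 70*(-668) + (193713/(-43540) + (-94889 - 1*82314)/(-96216)) = -46760 + (193713*(-1/43540) + (-94889 - 82314)*(-1/96216)) = -46760 + (-193713/43540 - 177203*(-1/96216)) = -46760 + (-193713/43540 + 177203/96216) = -46760 - 2730717847/1047311160 = -48975000559447/1047311160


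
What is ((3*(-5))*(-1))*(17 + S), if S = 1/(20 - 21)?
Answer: 240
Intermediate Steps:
S = -1 (S = 1/(-1) = -1)
((3*(-5))*(-1))*(17 + S) = ((3*(-5))*(-1))*(17 - 1) = -15*(-1)*16 = 15*16 = 240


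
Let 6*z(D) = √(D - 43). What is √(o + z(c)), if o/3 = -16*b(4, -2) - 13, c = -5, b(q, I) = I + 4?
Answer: √(-1215 + 6*I*√3)/3 ≈ 0.04969 + 11.619*I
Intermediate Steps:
b(q, I) = 4 + I
z(D) = √(-43 + D)/6 (z(D) = √(D - 43)/6 = √(-43 + D)/6)
o = -135 (o = 3*(-16*(4 - 2) - 13) = 3*(-16*2 - 13) = 3*(-32 - 13) = 3*(-45) = -135)
√(o + z(c)) = √(-135 + √(-43 - 5)/6) = √(-135 + √(-48)/6) = √(-135 + (4*I*√3)/6) = √(-135 + 2*I*√3/3)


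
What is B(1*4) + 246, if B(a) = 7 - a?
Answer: 249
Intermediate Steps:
B(1*4) + 246 = (7 - 4) + 246 = 3 + 246 = 249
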